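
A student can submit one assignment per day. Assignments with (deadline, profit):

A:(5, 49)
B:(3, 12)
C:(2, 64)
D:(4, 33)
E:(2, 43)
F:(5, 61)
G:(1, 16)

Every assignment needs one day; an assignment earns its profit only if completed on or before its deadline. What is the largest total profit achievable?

250

Sort by profit descending; place each in the latest free slot ≤ its deadline.
Profit order: C=64 F=61 A=49 E=43 D=33 G=16 B=12
Assign: C→slot 2, F→slot 5, A→slot 4, E→slot 1, D→slot 3, G skipped, B skipped.
Slots: [1:E] [2:C] [3:D] [4:A] [5:F]
Profit = 43 + 64 + 33 + 49 + 61 = 250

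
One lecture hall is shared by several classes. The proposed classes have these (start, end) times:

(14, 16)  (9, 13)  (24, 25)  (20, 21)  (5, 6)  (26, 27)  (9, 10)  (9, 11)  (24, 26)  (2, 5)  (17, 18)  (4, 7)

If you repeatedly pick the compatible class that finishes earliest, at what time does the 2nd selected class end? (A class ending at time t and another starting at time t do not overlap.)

Sort by end time and greedily take each interval whose start is ≥ the last chosen end.
By end time: (2,5), (5,6), (4,7), (9,10), (9,11), (9,13), (14,16), (17,18), (20,21), (24,25), (24,26), (26,27).
Pick (2,5); next start ≥ 5 → (5,6); next start ≥ 6 → (9,10); next start ≥ 10 → (14,16); next start ≥ 16 → (17,18); next start ≥ 18 → (20,21); next start ≥ 21 → (24,25); next start ≥ 25 → (26,27).
Selected: (2,5) (5,6) (9,10) (14,16) (17,18) (20,21) (24,25) (26,27)

6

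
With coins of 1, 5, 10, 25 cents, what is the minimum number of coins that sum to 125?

Use the largest denomination that fits, subtract, and repeat.
125 − 5×25→0
Total coins = 5 = 5

5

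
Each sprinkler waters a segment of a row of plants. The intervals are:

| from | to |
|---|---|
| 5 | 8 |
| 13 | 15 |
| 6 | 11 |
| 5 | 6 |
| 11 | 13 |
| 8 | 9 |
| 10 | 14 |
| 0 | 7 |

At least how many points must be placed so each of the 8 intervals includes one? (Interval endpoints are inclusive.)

3

Process intervals by earliest right end; each time one isn't hit yet, stab at its right endpoint.
Sorted: [5,6] [0,7] [5,8] [8,9] [6,11] [11,13] [10,14] [13,15]
{[5,6],[0,7],[5,8]} hit by 6; {[8,9],[6,11]} hit by 9; {[11,13],[10,14],[13,15]} hit by 13.
Points: 6, 9, 13 (3 total).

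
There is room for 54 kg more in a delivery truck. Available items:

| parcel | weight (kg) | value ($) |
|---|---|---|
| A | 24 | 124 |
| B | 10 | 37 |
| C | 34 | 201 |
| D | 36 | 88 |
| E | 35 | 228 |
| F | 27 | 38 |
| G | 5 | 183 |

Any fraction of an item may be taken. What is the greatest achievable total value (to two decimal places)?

493.76

Sort by value per unit weight and fill in that order.
Order: G (183/5=36.60) > E (228/35=6.51) > C (201/34=5.91) > A (124/24=5.17) > B (37/10=3.70) > D (88/36=2.44) > F (38/27=1.41)
Fill: take G (5 @ 183) → take E (35 @ 228) → take 14/34 of C → 82.76; 54/54 used.
Total value = 493.76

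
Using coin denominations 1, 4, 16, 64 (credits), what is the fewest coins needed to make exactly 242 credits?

Greedy: take as many of the largest coin as possible, then repeat with the remainder.
242 − 3×64→50 − 3×16→2 − 2×1→0
Total coins = 3 + 3 + 2 = 8

8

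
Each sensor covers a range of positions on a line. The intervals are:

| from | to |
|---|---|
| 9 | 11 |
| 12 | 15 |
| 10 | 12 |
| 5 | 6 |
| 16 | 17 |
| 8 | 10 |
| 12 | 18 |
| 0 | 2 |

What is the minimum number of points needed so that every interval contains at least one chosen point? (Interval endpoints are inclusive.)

Process intervals by earliest right end; each time one isn't hit yet, stab at its right endpoint.
By right end: [0,2]  [5,6]  [8,10]  [9,11]  [10,12]  [12,15]  [16,17]  [12,18]
[0,2] uncovered → point at 2; [5,6] uncovered → point at 6; [8,10] uncovered → point at 10; [12,15] uncovered → point at 15; [16,17] uncovered → point at 17.
Points: 2, 6, 10, 15, 17 (5 total).

5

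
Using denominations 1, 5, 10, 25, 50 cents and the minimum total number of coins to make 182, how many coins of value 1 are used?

182 = 3×50 + 1×25 + 1×5 + 2×1
Count of 1: 2

2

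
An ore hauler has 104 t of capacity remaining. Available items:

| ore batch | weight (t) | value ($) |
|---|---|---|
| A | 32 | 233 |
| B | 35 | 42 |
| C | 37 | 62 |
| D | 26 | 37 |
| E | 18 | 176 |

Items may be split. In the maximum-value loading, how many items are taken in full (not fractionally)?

3

Ratios (sorted): E 9.78, A 7.28, C 1.68, D 1.42, B 1.20
take E (18 @ 176); take A (32 @ 233); take C (37 @ 62); take 17/26 of D → 24.19. Capacity used 104/104.
3 item(s) taken whole; one partial (take 17/26 of D).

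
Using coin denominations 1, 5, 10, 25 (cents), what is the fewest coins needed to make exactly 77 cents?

5

Greedy: take as many of the largest coin as possible, then repeat with the remainder.
77 = 3×25 + 2×1
Total coins = 3 + 2 = 5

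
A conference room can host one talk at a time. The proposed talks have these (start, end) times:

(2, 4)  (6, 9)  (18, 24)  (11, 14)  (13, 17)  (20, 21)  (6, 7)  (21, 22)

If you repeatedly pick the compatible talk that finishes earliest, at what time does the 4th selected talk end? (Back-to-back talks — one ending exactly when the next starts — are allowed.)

21

By end time: (2,4), (6,7), (6,9), (11,14), (13,17), (20,21), (21,22), (18,24).
Pick (2,4); next start ≥ 4 → (6,7); next start ≥ 7 → (11,14); next start ≥ 14 → (20,21); next start ≥ 21 → (21,22).
Selected: (2,4) (6,7) (11,14) (20,21) (21,22)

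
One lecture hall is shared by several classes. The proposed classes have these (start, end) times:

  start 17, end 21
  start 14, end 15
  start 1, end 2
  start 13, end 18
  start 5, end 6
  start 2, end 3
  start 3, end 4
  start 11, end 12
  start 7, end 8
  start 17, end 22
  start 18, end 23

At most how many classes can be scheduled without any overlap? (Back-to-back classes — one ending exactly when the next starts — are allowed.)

8

Greedy by earliest finish: after sorting by end time, pick each interval compatible with the last pick.
By end time: (1,2), (2,3), (3,4), (5,6), (7,8), (11,12), (14,15), (13,18), (17,21), (17,22), (18,23).
Pick (1,2); next start ≥ 2 → (2,3); next start ≥ 3 → (3,4); next start ≥ 4 → (5,6); next start ≥ 6 → (7,8); next start ≥ 8 → (11,12); next start ≥ 12 → (14,15); next start ≥ 15 → (17,21).
Selected 8 classes.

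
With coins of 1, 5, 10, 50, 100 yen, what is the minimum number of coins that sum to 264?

8

Greedy: take as many of the largest coin as possible, then repeat with the remainder.
264 = 2×100 + 1×50 + 1×10 + 4×1
Total coins = 2 + 1 + 1 + 4 = 8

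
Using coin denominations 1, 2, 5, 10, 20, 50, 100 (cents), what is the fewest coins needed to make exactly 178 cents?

6

178 − 1×100→78 − 1×50→28 − 1×20→8 − 1×5→3 − 1×2→1 − 1×1→0
Total coins = 1 + 1 + 1 + 1 + 1 + 1 = 6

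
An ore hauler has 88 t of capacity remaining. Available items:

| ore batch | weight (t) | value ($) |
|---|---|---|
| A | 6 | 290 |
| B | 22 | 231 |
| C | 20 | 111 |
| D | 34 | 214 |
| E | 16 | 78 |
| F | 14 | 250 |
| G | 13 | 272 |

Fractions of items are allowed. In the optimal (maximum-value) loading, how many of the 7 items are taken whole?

Sort by value per unit weight and fill in that order.
Order: A (290/6=48.33) > G (272/13=20.92) > F (250/14=17.86) > B (231/22=10.50) > D (214/34=6.29) > C (111/20=5.55) > E (78/16=4.88)
Fill: take A (6 @ 290) → take G (13 @ 272) → take F (14 @ 250) → take B (22 @ 231) → take 33/34 of D → 207.71; 88/88 used.
4 item(s) taken whole; one partial (take 33/34 of D).

4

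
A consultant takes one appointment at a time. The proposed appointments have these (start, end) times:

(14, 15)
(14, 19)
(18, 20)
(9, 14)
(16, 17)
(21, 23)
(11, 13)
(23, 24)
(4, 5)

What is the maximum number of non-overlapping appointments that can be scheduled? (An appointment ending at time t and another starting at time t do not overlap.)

7

Order by finish time; keep every interval that doesn't clash with the previous kept one.
Sorted by end: (4,5)  (11,13)  (9,14)  (14,15)  (16,17)  (14,19)  (18,20)  (21,23)  (23,24)
take (4,5); take (11,13); skip (9,14); take (14,15); take (16,17); take (18,20); take (21,23); take (23,24).
Selected 7 appointments.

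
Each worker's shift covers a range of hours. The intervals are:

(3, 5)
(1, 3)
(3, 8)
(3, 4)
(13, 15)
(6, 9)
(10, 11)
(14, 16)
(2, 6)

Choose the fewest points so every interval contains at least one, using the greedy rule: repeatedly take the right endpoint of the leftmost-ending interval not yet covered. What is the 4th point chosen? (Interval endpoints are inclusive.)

15

Sorted: [1,3] [3,4] [3,5] [2,6] [3,8] [6,9] [10,11] [13,15] [14,16]
{[1,3],[3,4],[3,5],[2,6],[3,8]} hit by 3; {[6,9]} hit by 9; {[10,11]} hit by 11; {[13,15],[14,16]} hit by 15.
Points: 3, 9, 11, 15 (4 total).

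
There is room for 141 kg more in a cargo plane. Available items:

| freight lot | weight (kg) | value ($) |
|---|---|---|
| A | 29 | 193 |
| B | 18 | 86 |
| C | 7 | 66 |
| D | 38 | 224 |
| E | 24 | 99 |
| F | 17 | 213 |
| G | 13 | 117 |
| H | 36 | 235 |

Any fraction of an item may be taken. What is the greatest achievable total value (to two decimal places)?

1052.78

Greedy by value/weight ratio, highest first.
Ratios (sorted): F 12.53, C 9.43, G 9.00, A 6.66, H 6.53, D 5.89, B 4.78, E 4.12
take F (17 @ 213); take C (7 @ 66); take G (13 @ 117); take A (29 @ 193); take H (36 @ 235); take D (38 @ 224); take 1/18 of B → 4.78. Capacity used 141/141.
Total value = 1052.78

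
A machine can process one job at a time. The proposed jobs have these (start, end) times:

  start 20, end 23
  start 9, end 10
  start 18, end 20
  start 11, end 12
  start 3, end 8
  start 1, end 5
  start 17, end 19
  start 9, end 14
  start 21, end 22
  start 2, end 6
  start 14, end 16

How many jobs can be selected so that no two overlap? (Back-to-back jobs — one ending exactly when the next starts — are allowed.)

6

By end time: (1,5), (2,6), (3,8), (9,10), (11,12), (9,14), (14,16), (17,19), (18,20), (21,22), (20,23).
Pick (1,5); next start ≥ 5 → (9,10); next start ≥ 10 → (11,12); next start ≥ 12 → (14,16); next start ≥ 16 → (17,19); next start ≥ 19 → (21,22).
Selected 6 jobs.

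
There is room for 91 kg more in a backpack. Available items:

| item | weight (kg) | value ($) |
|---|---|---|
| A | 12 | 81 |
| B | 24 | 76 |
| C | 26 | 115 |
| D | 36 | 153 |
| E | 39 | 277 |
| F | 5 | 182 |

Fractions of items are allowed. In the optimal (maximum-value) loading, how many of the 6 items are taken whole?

4

Sort by value per unit weight and fill in that order.
Order: F (182/5=36.40) > E (277/39=7.10) > A (81/12=6.75) > C (115/26=4.42) > D (153/36=4.25) > B (76/24=3.17)
Fill: take F (5 @ 182) → take E (39 @ 277) → take A (12 @ 81) → take C (26 @ 115) → take 9/36 of D → 38.25; 91/91 used.
4 item(s) taken whole; one partial (take 9/36 of D).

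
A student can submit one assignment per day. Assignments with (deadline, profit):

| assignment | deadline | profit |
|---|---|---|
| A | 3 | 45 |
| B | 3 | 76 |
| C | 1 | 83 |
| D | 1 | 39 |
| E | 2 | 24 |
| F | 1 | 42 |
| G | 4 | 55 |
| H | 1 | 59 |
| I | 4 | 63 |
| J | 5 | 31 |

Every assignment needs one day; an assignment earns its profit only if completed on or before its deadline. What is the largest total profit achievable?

Sort by profit descending; place each in the latest free slot ≤ its deadline.
By profit: C(d1,83), B(d3,76), I(d4,63), H(d1,59), G(d4,55), A(d3,45), F(d1,42), D(d1,39), J(d5,31), E(d2,24)
C→slot 1; B→slot 3; I→slot 4; H skipped; G→slot 2; A skipped; F skipped; D skipped; J→slot 5; E skipped.
Profit = 83 + 55 + 76 + 63 + 31 = 308

308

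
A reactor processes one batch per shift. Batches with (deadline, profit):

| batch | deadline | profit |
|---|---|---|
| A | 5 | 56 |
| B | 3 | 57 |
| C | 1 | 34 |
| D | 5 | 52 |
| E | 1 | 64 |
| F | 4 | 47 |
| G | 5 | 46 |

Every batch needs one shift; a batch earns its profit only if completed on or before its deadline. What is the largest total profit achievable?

276

Take jobs in profit order; each goes to the latest open slot no later than its deadline.
By profit: E(d1,64), B(d3,57), A(d5,56), D(d5,52), F(d4,47), G(d5,46), C(d1,34)
E→slot 1; B→slot 3; A→slot 5; D→slot 4; F→slot 2; G skipped; C skipped.
Profit = 64 + 47 + 57 + 52 + 56 = 276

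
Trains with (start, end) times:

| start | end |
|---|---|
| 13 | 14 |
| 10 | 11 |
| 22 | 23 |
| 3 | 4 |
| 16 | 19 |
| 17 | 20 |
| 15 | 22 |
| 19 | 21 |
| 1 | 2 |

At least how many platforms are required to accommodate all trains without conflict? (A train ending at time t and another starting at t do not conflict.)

3

Events (time:±→running): 1:+→1 2:-→0 3:+→1 4:-→0 10:+→1 11:-→0 13:+→1 14:-→0 15:+→1 16:+→2 17:+→3 … peak 3.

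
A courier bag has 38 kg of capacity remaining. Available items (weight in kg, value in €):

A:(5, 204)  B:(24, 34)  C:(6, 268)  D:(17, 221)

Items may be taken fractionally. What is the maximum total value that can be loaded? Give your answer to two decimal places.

Greedy by value/weight ratio, highest first.
Ratios (sorted): C 44.67, A 40.80, D 13.00, B 1.42
take C (6 @ 268); take A (5 @ 204); take D (17 @ 221); take 10/24 of B → 14.17. Capacity used 38/38.
Total value = 707.17

707.17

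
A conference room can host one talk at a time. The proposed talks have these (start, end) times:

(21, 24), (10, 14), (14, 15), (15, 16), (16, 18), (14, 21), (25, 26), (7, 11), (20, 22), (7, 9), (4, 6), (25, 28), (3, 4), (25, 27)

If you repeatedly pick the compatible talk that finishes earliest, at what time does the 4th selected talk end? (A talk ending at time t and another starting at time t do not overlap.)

14

Order by finish time; keep every interval that doesn't clash with the previous kept one.
By end time: (3,4), (4,6), (7,9), (7,11), (10,14), (14,15), (15,16), (16,18), (14,21), (20,22), (21,24), (25,26), (25,27), (25,28).
Pick (3,4); next start ≥ 4 → (4,6); next start ≥ 6 → (7,9); next start ≥ 9 → (10,14); next start ≥ 14 → (14,15); next start ≥ 15 → (15,16); next start ≥ 16 → (16,18); next start ≥ 18 → (20,22); next start ≥ 22 → (25,26).
Selected: (3,4) (4,6) (7,9) (10,14) (14,15) (15,16) (16,18) (20,22) (25,26)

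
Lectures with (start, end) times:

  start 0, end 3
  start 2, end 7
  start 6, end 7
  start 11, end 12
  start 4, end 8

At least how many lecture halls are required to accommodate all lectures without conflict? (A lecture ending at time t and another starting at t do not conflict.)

starts: [0, 2, 4, 6, 11]
ends:   [3, 7, 7, 8, 12]
s0→1 s2→2 e3→1 s4→2 s6→3  — peak 3.

3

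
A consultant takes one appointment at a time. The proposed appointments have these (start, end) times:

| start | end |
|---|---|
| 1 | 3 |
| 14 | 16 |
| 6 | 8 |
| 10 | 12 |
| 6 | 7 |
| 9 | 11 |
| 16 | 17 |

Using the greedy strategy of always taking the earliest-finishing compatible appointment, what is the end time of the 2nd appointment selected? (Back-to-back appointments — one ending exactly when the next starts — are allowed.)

7

Sorted by end: (1,3)  (6,7)  (6,8)  (9,11)  (10,12)  (14,16)  (16,17)
take (1,3); take (6,7); skip (6,8); take (9,11); skip (10,12); take (14,16); take (16,17).
Selected: (1,3) (6,7) (9,11) (14,16) (16,17)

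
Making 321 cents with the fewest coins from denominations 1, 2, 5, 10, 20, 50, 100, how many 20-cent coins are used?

Greedy: take as many of the largest coin as possible, then repeat with the remainder.
321 = 3×100 + 1×20 + 1×1
Count of 20: 1

1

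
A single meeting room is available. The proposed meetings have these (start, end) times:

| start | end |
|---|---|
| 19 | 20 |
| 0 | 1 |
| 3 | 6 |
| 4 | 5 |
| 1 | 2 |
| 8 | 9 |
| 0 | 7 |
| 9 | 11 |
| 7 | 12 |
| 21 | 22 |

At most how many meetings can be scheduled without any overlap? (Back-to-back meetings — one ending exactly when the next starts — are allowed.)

Sort by end time and greedily take each interval whose start is ≥ the last chosen end.
Sorted by end: (0,1)  (1,2)  (4,5)  (3,6)  (0,7)  (8,9)  (9,11)  (7,12)  (19,20)  (21,22)
take (0,1); take (1,2); take (4,5); take (8,9); take (9,11); skip (7,12); take (19,20); take (21,22).
Selected 7 meetings.

7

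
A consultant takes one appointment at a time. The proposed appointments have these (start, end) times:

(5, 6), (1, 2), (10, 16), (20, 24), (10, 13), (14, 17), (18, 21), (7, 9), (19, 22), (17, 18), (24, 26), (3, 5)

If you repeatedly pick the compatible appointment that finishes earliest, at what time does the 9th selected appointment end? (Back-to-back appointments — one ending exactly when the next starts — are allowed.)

Order by finish time; keep every interval that doesn't clash with the previous kept one.
By end time: (1,2), (3,5), (5,6), (7,9), (10,13), (10,16), (14,17), (17,18), (18,21), (19,22), (20,24), (24,26).
Pick (1,2); next start ≥ 2 → (3,5); next start ≥ 5 → (5,6); next start ≥ 6 → (7,9); next start ≥ 9 → (10,13); next start ≥ 13 → (14,17); next start ≥ 17 → (17,18); next start ≥ 18 → (18,21); next start ≥ 21 → (24,26).
Selected: (1,2) (3,5) (5,6) (7,9) (10,13) (14,17) (17,18) (18,21) (24,26)

26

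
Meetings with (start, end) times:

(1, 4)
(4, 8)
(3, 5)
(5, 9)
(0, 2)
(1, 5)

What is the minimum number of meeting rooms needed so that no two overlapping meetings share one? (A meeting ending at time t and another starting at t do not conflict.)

3

Count concurrent intervals with a sweep; the peak is the room count.
starts: [0, 1, 1, 3, 4, 5]
ends:   [2, 4, 5, 5, 8, 9]
s0→1 s1→2 s1→3  — peak 3.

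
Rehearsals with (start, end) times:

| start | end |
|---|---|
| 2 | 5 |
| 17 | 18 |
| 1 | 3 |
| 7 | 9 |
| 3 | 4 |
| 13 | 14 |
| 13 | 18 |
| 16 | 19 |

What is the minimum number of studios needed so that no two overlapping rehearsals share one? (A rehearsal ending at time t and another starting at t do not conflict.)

The answer is the maximum number of intervals overlapping at any instant.
Events (time:±→running): 1:+→1 2:+→2 3:-→1 3:+→2 4:-→1 5:-→0 7:+→1 9:-→0 13:+→1 13:+→2 14:-→1 16:+→2 17:+→3 … peak 3.

3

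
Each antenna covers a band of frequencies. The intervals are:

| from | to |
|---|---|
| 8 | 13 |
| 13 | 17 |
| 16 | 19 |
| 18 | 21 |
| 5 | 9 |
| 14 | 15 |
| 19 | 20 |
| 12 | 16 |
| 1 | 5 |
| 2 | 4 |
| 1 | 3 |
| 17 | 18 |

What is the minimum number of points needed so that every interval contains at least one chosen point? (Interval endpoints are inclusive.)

5

Sorted: [1,3] [2,4] [1,5] [5,9] [8,13] [14,15] [12,16] [13,17] [17,18] [16,19] [19,20] [18,21]
{[1,3],[2,4],[1,5]} hit by 3; {[5,9],[8,13]} hit by 9; {[14,15],[12,16],[13,17]} hit by 15; {[17,18],[16,19]} hit by 18; {[19,20],[18,21]} hit by 20.
Points: 3, 9, 15, 18, 20 (5 total).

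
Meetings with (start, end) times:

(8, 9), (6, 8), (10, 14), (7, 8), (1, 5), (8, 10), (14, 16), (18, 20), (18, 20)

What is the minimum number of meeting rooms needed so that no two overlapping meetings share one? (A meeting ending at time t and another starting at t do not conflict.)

starts: [1, 6, 7, 8, 8, 10, 14, 18, 18]
ends:   [5, 8, 8, 9, 10, 14, 16, 20, 20]
s1→1 e5→0 s6→1 s7→2  — peak 2.

2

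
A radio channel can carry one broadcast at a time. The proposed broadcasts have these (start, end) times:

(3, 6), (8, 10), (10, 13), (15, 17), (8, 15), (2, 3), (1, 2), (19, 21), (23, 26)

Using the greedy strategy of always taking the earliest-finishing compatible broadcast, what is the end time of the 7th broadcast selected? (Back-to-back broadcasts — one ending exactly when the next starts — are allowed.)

21

By end time: (1,2), (2,3), (3,6), (8,10), (10,13), (8,15), (15,17), (19,21), (23,26).
Pick (1,2); next start ≥ 2 → (2,3); next start ≥ 3 → (3,6); next start ≥ 6 → (8,10); next start ≥ 10 → (10,13); next start ≥ 13 → (15,17); next start ≥ 17 → (19,21); next start ≥ 21 → (23,26).
Selected: (1,2) (2,3) (3,6) (8,10) (10,13) (15,17) (19,21) (23,26)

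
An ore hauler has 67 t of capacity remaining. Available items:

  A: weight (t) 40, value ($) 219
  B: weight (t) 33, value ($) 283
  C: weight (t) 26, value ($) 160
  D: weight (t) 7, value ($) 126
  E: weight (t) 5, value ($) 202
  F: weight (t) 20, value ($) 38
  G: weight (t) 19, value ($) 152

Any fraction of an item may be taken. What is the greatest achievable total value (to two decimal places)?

Ratios (sorted): E 40.40, D 18.00, B 8.58, G 8.00, C 6.15, A 5.47, F 1.90
take E (5 @ 202); take D (7 @ 126); take B (33 @ 283); take G (19 @ 152); take 3/26 of C → 18.46. Capacity used 67/67.
Total value = 781.46

781.46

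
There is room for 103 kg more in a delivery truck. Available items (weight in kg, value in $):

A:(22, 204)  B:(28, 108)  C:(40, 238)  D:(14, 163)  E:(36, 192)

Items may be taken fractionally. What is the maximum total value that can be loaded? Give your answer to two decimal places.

Order: D (163/14=11.64) > A (204/22=9.27) > C (238/40=5.95) > E (192/36=5.33) > B (108/28=3.86)
Fill: take D (14 @ 163) → take A (22 @ 204) → take C (40 @ 238) → take 27/36 of E → 144.00; 103/103 used.
Total value = 749.00

749.00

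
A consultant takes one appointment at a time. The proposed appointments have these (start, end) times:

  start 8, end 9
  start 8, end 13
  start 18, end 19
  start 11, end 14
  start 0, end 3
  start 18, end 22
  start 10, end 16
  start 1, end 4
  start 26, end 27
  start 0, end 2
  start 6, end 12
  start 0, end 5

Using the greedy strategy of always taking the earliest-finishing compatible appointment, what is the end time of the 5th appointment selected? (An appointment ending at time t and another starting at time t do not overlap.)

Greedy by earliest finish: after sorting by end time, pick each interval compatible with the last pick.
Sorted by end: (0,2)  (0,3)  (1,4)  (0,5)  (8,9)  (6,12)  (8,13)  (11,14)  (10,16)  (18,19)  (18,22)  (26,27)
take (0,2); skip (1,4); take (8,9); skip (8,13); take (11,14); take (18,19); take (26,27).
Selected: (0,2) (8,9) (11,14) (18,19) (26,27)

27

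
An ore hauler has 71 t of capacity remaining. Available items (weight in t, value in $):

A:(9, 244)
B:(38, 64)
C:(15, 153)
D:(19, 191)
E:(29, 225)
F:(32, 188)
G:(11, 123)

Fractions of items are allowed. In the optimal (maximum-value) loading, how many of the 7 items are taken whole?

Greedy by value/weight ratio, highest first.
Ratios (sorted): A 27.11, G 11.18, C 10.20, D 10.05, E 7.76, F 5.88, B 1.68
take A (9 @ 244); take G (11 @ 123); take C (15 @ 153); take D (19 @ 191); take 17/29 of E → 131.90. Capacity used 71/71.
4 item(s) taken whole; one partial (take 17/29 of E).

4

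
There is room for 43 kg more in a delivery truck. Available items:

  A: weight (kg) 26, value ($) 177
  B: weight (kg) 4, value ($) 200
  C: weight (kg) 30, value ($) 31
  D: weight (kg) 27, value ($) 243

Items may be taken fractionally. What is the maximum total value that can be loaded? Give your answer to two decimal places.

Order: B (200/4=50.00) > D (243/27=9.00) > A (177/26=6.81) > C (31/30=1.03)
Fill: take B (4 @ 200) → take D (27 @ 243) → take 12/26 of A → 81.69; 43/43 used.
Total value = 524.69

524.69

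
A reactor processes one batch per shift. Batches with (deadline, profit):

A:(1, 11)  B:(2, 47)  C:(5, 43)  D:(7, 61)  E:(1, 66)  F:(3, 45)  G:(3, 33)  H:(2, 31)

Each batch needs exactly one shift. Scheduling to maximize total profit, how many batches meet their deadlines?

5

Sort by profit descending; place each in the latest free slot ≤ its deadline.
By profit: E(d1,66), D(d7,61), B(d2,47), F(d3,45), C(d5,43), G(d3,33), H(d2,31), A(d1,11)
E→slot 1; D→slot 7; B→slot 2; F→slot 3; C→slot 5; G skipped; H skipped; A skipped.
5 of 8 scheduled.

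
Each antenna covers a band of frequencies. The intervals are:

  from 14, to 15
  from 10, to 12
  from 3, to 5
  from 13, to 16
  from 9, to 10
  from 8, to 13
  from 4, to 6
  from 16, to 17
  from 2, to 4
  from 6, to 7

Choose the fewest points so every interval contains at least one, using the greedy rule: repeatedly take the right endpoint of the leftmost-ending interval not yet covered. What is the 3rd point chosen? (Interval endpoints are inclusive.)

10

Sorted: [2,4] [3,5] [4,6] [6,7] [9,10] [10,12] [8,13] [14,15] [13,16] [16,17]
{[2,4],[3,5],[4,6]} hit by 4; {[6,7]} hit by 7; {[9,10],[10,12],[8,13]} hit by 10; {[14,15],[13,16]} hit by 15; {[16,17]} hit by 17.
Points: 4, 7, 10, 15, 17 (5 total).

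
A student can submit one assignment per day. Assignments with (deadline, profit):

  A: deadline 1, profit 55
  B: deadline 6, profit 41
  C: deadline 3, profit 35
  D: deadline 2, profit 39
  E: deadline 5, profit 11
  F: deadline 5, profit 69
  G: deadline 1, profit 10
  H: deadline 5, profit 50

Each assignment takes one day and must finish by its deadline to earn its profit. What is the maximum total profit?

By profit: F(d5,69), A(d1,55), H(d5,50), B(d6,41), D(d2,39), C(d3,35), E(d5,11), G(d1,10)
F→slot 5; A→slot 1; H→slot 4; B→slot 6; D→slot 2; C→slot 3; E skipped; G skipped.
Profit = 55 + 39 + 35 + 50 + 69 + 41 = 289

289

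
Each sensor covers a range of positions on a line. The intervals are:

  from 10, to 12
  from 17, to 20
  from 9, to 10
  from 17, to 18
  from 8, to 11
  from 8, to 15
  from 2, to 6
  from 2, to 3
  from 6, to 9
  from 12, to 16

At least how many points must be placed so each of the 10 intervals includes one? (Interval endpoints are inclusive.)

Process intervals by earliest right end; each time one isn't hit yet, stab at its right endpoint.
Sorted: [2,3] [2,6] [6,9] [9,10] [8,11] [10,12] [8,15] [12,16] [17,18] [17,20]
{[2,3],[2,6]} hit by 3; {[6,9],[9,10],[8,11]} hit by 9; {[10,12],[8,15],[12,16]} hit by 12; {[17,18],[17,20]} hit by 18.
Points: 3, 9, 12, 18 (4 total).

4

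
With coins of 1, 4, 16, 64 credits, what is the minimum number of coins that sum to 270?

9

270 = 4×64 + 3×4 + 2×1
Total coins = 4 + 3 + 2 = 9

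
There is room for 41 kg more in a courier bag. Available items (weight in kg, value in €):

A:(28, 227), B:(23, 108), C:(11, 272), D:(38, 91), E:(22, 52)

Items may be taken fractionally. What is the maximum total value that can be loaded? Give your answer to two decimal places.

508.39

Ratios (sorted): C 24.73, A 8.11, B 4.70, D 2.39, E 2.36
take C (11 @ 272); take A (28 @ 227); take 2/23 of B → 9.39. Capacity used 41/41.
Total value = 508.39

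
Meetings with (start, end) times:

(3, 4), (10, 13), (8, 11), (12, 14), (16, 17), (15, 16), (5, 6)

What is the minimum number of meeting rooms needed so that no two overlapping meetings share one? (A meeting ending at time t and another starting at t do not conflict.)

2

The answer is the maximum number of intervals overlapping at any instant.
Events (time:±→running): 3:+→1 4:-→0 5:+→1 6:-→0 8:+→1 10:+→2 … peak 2.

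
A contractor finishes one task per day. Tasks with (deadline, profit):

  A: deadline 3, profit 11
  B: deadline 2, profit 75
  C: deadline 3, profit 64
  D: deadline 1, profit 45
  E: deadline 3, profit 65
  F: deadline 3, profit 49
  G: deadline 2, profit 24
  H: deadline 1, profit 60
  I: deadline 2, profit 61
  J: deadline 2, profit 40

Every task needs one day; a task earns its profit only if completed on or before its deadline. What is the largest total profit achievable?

204

Sort by profit descending; place each in the latest free slot ≤ its deadline.
Profit order: B=75 E=65 C=64 I=61 H=60 F=49 D=45 J=40 G=24 A=11
Assign: B→slot 2, E→slot 3, C→slot 1, I skipped, H skipped, F skipped, D skipped, J skipped, G skipped, A skipped.
Slots: [1:C] [2:B] [3:E]
Profit = 64 + 75 + 65 = 204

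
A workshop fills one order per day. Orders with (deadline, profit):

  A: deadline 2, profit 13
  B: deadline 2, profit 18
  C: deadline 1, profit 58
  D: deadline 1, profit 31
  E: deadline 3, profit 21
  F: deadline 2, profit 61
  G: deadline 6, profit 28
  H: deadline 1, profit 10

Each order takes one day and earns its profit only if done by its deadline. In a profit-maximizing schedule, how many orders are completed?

4

Take jobs in profit order; each goes to the latest open slot no later than its deadline.
Profit order: F=61 C=58 D=31 G=28 E=21 B=18 A=13 H=10
Assign: F→slot 2, C→slot 1, D skipped, G→slot 6, E→slot 3, B skipped, A skipped, H skipped.
Slots: [1:C] [2:F] [3:E] [6:G]
4 of 8 scheduled.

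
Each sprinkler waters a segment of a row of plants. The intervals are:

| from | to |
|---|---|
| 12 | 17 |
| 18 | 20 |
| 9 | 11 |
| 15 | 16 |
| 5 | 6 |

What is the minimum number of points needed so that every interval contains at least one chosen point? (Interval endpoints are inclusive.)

4

By right end: [5,6]  [9,11]  [15,16]  [12,17]  [18,20]
[5,6] uncovered → point at 6; [9,11] uncovered → point at 11; [15,16] uncovered → point at 16; [18,20] uncovered → point at 20.
Points: 6, 11, 16, 20 (4 total).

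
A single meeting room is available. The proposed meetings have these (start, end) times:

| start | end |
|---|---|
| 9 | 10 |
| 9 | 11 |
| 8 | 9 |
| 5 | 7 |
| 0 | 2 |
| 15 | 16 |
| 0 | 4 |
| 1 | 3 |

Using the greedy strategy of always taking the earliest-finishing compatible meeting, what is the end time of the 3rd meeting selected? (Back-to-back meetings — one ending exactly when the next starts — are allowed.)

9

Order by finish time; keep every interval that doesn't clash with the previous kept one.
By end time: (0,2), (1,3), (0,4), (5,7), (8,9), (9,10), (9,11), (15,16).
Pick (0,2); next start ≥ 2 → (5,7); next start ≥ 7 → (8,9); next start ≥ 9 → (9,10); next start ≥ 10 → (15,16).
Selected: (0,2) (5,7) (8,9) (9,10) (15,16)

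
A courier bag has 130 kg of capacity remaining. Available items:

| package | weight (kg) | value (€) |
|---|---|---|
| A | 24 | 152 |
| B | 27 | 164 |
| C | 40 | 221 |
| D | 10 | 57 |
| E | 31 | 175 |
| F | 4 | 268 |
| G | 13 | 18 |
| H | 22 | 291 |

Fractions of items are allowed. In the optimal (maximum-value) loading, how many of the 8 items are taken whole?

6

Order: F (268/4=67.00) > H (291/22=13.23) > A (152/24=6.33) > B (164/27=6.07) > D (57/10=5.70) > E (175/31=5.65) > C (221/40=5.53) > G (18/13=1.38)
Fill: take F (4 @ 268) → take H (22 @ 291) → take A (24 @ 152) → take B (27 @ 164) → take D (10 @ 57) → take E (31 @ 175) → take 12/40 of C → 66.30; 130/130 used.
6 item(s) taken whole; one partial (take 12/40 of C).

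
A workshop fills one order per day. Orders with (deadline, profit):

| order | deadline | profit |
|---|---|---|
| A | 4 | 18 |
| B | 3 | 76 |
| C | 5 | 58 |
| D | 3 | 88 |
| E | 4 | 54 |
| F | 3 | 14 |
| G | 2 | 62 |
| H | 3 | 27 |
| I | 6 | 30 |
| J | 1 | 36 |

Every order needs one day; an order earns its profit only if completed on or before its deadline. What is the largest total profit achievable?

Take jobs in profit order; each goes to the latest open slot no later than its deadline.
By profit: D(d3,88), B(d3,76), G(d2,62), C(d5,58), E(d4,54), J(d1,36), I(d6,30), H(d3,27), A(d4,18), F(d3,14)
D→slot 3; B→slot 2; G→slot 1; C→slot 5; E→slot 4; J skipped; I→slot 6; H skipped; A skipped; F skipped.
Profit = 62 + 76 + 88 + 54 + 58 + 30 = 368

368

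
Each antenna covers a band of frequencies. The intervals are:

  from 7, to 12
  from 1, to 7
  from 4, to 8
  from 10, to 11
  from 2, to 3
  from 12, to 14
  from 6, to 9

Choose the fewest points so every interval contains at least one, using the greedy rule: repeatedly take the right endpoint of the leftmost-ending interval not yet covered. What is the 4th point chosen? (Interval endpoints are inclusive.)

14

By right end: [2,3]  [1,7]  [4,8]  [6,9]  [10,11]  [7,12]  [12,14]
[2,3] uncovered → point at 3; [4,8] uncovered → point at 8; [10,11] uncovered → point at 11; [12,14] uncovered → point at 14.
Points: 3, 8, 11, 14 (4 total).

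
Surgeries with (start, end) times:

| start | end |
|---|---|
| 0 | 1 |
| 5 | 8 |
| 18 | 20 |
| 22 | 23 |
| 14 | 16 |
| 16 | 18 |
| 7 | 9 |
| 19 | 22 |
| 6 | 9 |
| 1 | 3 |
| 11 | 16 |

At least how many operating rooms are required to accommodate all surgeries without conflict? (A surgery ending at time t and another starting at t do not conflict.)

3

starts: [0, 1, 5, 6, 7, 11, 14, 16, 18, 19, 22]
ends:   [1, 3, 8, 9, 9, 16, 16, 18, 20, 22, 23]
s0→1 e1→0 s1→1 e3→0 s5→1 s6→2 s7→3  — peak 3.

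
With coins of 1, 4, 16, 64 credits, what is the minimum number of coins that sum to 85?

4

Use the largest denomination that fits, subtract, and repeat.
85 = 1×64 + 1×16 + 1×4 + 1×1
Total coins = 1 + 1 + 1 + 1 = 4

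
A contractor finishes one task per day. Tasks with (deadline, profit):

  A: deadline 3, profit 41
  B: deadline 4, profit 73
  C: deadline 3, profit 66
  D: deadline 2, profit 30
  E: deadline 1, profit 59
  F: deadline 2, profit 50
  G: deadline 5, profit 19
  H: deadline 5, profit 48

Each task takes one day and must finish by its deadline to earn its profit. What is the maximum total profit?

296

Take jobs in profit order; each goes to the latest open slot no later than its deadline.
By profit: B(d4,73), C(d3,66), E(d1,59), F(d2,50), H(d5,48), A(d3,41), D(d2,30), G(d5,19)
B→slot 4; C→slot 3; E→slot 1; F→slot 2; H→slot 5; A skipped; D skipped; G skipped.
Profit = 59 + 50 + 66 + 73 + 48 = 296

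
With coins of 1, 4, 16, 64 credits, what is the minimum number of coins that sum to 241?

Greedy: take as many of the largest coin as possible, then repeat with the remainder.
241 = 3×64 + 3×16 + 1×1
Total coins = 3 + 3 + 1 = 7

7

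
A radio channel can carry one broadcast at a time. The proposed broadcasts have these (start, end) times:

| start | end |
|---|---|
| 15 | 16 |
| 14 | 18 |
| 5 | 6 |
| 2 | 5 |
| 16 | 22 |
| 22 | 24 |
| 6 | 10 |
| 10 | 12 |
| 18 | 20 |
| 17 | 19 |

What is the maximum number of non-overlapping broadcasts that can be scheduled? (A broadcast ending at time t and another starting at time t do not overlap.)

Order by finish time; keep every interval that doesn't clash with the previous kept one.
Sorted by end: (2,5)  (5,6)  (6,10)  (10,12)  (15,16)  (14,18)  (17,19)  (18,20)  (16,22)  (22,24)
take (2,5); take (5,6); take (6,10); take (10,12); take (15,16); take (17,19); take (22,24).
Selected 7 broadcasts.

7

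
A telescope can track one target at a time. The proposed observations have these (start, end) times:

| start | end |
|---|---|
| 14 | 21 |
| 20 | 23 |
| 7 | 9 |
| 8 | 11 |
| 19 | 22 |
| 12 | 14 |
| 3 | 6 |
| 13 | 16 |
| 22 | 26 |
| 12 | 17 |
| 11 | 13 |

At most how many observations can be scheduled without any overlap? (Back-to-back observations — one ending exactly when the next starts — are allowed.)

6

Sorted by end: (3,6)  (7,9)  (8,11)  (11,13)  (12,14)  (13,16)  (12,17)  (14,21)  (19,22)  (20,23)  (22,26)
take (3,6); take (7,9); skip (8,11); take (11,13); take (13,16); skip (12,17); skip (14,21); take (19,22); skip (20,23); take (22,26).
Selected 6 observations.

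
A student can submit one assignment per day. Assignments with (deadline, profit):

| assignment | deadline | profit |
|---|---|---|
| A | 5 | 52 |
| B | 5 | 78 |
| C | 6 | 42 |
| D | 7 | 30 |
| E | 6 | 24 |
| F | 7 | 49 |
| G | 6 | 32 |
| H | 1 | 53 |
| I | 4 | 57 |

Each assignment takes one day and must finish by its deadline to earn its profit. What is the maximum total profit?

363

By profit: B(d5,78), I(d4,57), H(d1,53), A(d5,52), F(d7,49), C(d6,42), G(d6,32), D(d7,30), E(d6,24)
B→slot 5; I→slot 4; H→slot 1; A→slot 3; F→slot 7; C→slot 6; G→slot 2; D skipped; E skipped.
Profit = 53 + 32 + 52 + 57 + 78 + 42 + 49 = 363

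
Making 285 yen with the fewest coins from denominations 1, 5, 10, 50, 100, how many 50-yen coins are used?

1

Greedy: take as many of the largest coin as possible, then repeat with the remainder.
285 − 2×100→85 − 1×50→35 − 3×10→5 − 1×5→0
Count of 50: 1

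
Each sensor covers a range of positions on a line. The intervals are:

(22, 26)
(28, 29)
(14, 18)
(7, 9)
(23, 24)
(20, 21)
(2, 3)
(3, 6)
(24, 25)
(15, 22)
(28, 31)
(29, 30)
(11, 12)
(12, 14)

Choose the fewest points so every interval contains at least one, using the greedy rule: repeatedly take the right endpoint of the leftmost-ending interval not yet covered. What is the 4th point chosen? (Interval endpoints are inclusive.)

By right end: [2,3]  [3,6]  [7,9]  [11,12]  [12,14]  [14,18]  [20,21]  [15,22]  [23,24]  [24,25]  [22,26]  [28,29]  [29,30]  [28,31]
[2,3] uncovered → point at 3; [7,9] uncovered → point at 9; [11,12] uncovered → point at 12; [14,18] uncovered → point at 18; [20,21] uncovered → point at 21; [23,24] uncovered → point at 24; [28,29] uncovered → point at 29.
Points: 3, 9, 12, 18, 21, 24, 29 (7 total).

18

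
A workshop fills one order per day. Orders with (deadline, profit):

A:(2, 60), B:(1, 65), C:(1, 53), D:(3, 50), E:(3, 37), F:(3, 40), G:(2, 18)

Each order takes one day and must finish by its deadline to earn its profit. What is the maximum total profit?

175

Sort by profit descending; place each in the latest free slot ≤ its deadline.
Profit order: B=65 A=60 C=53 D=50 F=40 E=37 G=18
Assign: B→slot 1, A→slot 2, C skipped, D→slot 3, F skipped, E skipped, G skipped.
Slots: [1:B] [2:A] [3:D]
Profit = 65 + 60 + 50 = 175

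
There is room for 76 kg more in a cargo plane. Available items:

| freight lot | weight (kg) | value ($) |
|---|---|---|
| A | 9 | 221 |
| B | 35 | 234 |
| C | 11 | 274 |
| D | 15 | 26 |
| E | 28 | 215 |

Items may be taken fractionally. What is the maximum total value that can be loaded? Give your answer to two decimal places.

Greedy by value/weight ratio, highest first.
Order: C (274/11=24.91) > A (221/9=24.56) > E (215/28=7.68) > B (234/35=6.69) > D (26/15=1.73)
Fill: take C (11 @ 274) → take A (9 @ 221) → take E (28 @ 215) → take 28/35 of B → 187.20; 76/76 used.
Total value = 897.20

897.20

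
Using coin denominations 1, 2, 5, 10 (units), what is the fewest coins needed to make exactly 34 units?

5

Use the largest denomination that fits, subtract, and repeat.
34 = 3×10 + 2×2
Total coins = 3 + 2 = 5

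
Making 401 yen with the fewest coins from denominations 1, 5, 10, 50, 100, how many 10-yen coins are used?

401 − 4×100→1 − 1×1→0
Count of 10: 0

0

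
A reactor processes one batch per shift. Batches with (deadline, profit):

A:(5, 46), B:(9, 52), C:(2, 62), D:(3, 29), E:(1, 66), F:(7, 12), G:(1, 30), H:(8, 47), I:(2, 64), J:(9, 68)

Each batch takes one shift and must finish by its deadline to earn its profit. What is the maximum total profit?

Sort by profit descending; place each in the latest free slot ≤ its deadline.
Profit order: J=68 E=66 I=64 C=62 B=52 H=47 A=46 G=30 D=29 F=12
Assign: J→slot 9, E→slot 1, I→slot 2, C skipped, B→slot 8, H→slot 7, A→slot 5, G skipped, D→slot 3, F→slot 6.
Slots: [1:E] [2:I] [3:D] [5:A] [6:F] [7:H] [8:B] [9:J]
Profit = 66 + 64 + 29 + 46 + 12 + 47 + 52 + 68 = 384

384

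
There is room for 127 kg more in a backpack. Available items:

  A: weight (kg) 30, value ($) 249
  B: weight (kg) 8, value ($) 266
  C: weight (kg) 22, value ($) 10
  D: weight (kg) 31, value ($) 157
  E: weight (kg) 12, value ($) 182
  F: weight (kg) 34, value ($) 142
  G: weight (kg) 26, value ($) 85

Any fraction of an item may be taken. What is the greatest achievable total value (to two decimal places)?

1035.23

Sort by value per unit weight and fill in that order.
Ratios (sorted): B 33.25, E 15.17, A 8.30, D 5.06, F 4.18, G 3.27, C 0.45
take B (8 @ 266); take E (12 @ 182); take A (30 @ 249); take D (31 @ 157); take F (34 @ 142); take 12/26 of G → 39.23. Capacity used 127/127.
Total value = 1035.23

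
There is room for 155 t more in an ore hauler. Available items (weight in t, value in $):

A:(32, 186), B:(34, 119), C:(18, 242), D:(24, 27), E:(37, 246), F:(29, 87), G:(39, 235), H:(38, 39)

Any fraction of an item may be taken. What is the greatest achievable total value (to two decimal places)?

1010.50

Ratios (sorted): C 13.44, E 6.65, G 6.03, A 5.81, B 3.50, F 3.00, D 1.12, H 1.03
take C (18 @ 242); take E (37 @ 246); take G (39 @ 235); take A (32 @ 186); take 29/34 of B → 101.50. Capacity used 155/155.
Total value = 1010.50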